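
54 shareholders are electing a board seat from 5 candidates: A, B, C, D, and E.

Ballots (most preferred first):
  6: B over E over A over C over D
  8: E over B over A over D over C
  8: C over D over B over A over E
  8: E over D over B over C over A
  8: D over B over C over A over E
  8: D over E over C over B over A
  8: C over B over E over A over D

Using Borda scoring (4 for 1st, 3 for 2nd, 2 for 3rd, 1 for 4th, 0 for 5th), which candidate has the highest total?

B

A: 6×2 + 8×2 + 8×1 + 8×0 + 8×1 + 8×0 + 8×1 = 52
B: 6×4 + 8×3 + 8×2 + 8×2 + 8×3 + 8×1 + 8×3 = 136
C: 6×1 + 8×0 + 8×4 + 8×1 + 8×2 + 8×2 + 8×4 = 110
D: 6×0 + 8×1 + 8×3 + 8×3 + 8×4 + 8×4 + 8×0 = 120
E: 6×3 + 8×4 + 8×0 + 8×4 + 8×0 + 8×3 + 8×2 = 122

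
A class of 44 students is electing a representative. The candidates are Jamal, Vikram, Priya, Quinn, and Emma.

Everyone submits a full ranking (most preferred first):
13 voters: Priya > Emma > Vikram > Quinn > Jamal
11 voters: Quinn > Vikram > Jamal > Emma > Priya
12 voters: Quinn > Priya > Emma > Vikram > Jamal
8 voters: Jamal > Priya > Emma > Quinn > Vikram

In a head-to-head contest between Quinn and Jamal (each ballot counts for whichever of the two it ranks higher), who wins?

Quinn

Quinn is ranked above Jamal on 36 ballots; Jamal above Quinn on 8.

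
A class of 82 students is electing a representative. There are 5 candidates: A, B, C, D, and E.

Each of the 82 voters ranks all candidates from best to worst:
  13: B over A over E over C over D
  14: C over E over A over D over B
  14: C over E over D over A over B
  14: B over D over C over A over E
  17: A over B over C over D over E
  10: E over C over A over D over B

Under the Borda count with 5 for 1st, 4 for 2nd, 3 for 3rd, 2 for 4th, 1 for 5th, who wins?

C

A: 13×4 + 14×3 + 14×2 + 14×2 + 17×5 + 10×3 = 265
B: 13×5 + 14×1 + 14×1 + 14×5 + 17×4 + 10×1 = 241
C: 13×2 + 14×5 + 14×5 + 14×3 + 17×3 + 10×4 = 299
D: 13×1 + 14×2 + 14×3 + 14×4 + 17×2 + 10×2 = 193
E: 13×3 + 14×4 + 14×4 + 14×1 + 17×1 + 10×5 = 232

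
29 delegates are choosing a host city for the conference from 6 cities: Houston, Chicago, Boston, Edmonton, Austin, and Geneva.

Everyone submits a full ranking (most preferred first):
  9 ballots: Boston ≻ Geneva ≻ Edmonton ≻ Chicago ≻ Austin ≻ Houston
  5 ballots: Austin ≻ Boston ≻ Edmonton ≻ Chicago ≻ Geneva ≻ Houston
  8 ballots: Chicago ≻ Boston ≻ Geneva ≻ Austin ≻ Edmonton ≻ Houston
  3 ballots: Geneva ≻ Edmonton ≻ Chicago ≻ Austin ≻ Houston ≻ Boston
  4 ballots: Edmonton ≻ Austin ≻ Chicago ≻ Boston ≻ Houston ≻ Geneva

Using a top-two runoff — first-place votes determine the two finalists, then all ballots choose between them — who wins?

Round 1 first-place votes: Houston 0, Chicago 8, Boston 9, Edmonton 4, Austin 5, Geneva 3. Boston and Chicago advance.
Runoff: Boston is ranked above Chicago on 14 ballots, Chicago above Boston on 15.

Chicago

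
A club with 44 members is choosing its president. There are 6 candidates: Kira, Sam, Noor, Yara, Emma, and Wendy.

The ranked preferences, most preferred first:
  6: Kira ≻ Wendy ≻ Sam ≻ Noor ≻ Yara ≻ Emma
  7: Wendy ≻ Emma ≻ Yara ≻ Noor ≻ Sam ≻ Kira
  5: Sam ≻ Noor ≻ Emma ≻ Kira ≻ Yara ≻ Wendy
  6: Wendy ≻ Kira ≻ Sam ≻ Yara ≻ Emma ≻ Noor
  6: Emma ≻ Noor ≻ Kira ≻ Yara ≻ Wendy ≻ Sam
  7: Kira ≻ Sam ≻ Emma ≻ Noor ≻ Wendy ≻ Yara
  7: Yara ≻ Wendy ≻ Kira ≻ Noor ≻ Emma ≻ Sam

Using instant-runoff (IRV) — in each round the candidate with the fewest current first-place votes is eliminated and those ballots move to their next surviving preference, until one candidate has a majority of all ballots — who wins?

Kira

Round 1: Kira 13, Sam 5, Noor 0, Yara 7, Emma 6, Wendy 13. Noor eliminated.
Round 2: Kira 13, Sam 5, Yara 7, Emma 6, Wendy 13. Sam eliminated.
Round 3: Kira 13, Yara 7, Emma 11, Wendy 13. Yara eliminated.
Round 4: Kira 13, Emma 11, Wendy 20. Emma eliminated.
Round 5: Kira 24, Wendy 20. Kira has a majority (≥23).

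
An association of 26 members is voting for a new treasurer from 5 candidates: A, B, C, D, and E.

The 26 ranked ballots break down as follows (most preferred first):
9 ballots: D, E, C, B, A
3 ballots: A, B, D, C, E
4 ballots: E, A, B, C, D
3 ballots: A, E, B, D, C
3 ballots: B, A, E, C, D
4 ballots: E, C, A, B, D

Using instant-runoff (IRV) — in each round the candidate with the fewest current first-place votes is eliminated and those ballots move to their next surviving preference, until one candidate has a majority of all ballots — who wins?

A

Round 1: A 6, B 3, C 0, D 9, E 8. C eliminated.
Round 2: A 6, B 3, D 9, E 8. B eliminated.
Round 3: A 9, D 9, E 8. E eliminated.
Round 4: A 17, D 9. A has a majority (≥14).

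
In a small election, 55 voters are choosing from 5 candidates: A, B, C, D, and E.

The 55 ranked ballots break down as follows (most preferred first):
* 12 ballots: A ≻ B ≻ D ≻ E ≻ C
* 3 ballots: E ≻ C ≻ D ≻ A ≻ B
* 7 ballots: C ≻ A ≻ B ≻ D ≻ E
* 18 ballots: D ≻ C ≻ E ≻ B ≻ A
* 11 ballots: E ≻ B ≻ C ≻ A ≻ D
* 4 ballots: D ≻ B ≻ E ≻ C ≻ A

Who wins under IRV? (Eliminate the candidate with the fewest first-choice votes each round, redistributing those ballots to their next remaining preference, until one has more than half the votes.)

Round 1: A 12, B 0, C 7, D 22, E 14. B eliminated.
Round 2: A 12, C 7, D 22, E 14. C eliminated.
Round 3: A 19, D 22, E 14. E eliminated.
Round 4: A 30, D 25. A has a majority (≥28).

A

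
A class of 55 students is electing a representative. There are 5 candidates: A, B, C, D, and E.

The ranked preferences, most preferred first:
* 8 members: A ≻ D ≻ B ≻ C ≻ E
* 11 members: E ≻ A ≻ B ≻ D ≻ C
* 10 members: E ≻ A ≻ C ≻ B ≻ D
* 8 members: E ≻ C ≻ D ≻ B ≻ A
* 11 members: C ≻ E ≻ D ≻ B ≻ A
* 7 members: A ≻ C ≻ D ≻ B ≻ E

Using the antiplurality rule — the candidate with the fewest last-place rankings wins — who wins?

B

Last-place votes: A 19, B 0, C 11, D 10, E 15.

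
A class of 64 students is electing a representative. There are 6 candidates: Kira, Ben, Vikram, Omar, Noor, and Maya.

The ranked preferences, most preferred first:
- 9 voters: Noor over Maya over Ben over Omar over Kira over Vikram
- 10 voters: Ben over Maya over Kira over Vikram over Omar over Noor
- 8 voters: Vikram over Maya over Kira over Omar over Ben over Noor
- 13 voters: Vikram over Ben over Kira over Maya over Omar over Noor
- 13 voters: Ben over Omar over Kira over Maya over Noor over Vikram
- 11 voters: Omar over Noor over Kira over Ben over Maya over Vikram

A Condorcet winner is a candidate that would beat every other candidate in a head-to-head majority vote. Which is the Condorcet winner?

Ben

Ben vs Kira: 45–19
Ben vs Vikram: 43–21
Ben vs Omar: 45–19
Ben vs Noor: 44–20
Ben vs Maya: 47–17
Ben beats every other candidate.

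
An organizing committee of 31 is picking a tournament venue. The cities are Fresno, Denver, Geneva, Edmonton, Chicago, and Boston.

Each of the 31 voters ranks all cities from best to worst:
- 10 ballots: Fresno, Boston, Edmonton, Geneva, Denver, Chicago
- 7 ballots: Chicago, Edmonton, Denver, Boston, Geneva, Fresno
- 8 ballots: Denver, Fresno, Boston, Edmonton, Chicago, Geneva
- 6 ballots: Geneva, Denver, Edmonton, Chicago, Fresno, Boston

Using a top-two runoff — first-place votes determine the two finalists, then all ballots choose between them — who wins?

Round 1 first-place votes: Fresno 10, Denver 8, Geneva 6, Edmonton 0, Chicago 7, Boston 0. Fresno and Denver advance.
Runoff: Fresno is ranked above Denver on 10 ballots, Denver above Fresno on 21.

Denver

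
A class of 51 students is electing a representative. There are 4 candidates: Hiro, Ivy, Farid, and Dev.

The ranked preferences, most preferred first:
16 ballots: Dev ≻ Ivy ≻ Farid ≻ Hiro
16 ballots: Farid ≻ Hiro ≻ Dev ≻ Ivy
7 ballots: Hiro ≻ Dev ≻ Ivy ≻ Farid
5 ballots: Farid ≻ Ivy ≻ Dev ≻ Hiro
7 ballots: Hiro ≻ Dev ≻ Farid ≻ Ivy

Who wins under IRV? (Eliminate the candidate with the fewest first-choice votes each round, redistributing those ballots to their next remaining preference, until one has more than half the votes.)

Dev

Round 1: Hiro 14, Ivy 0, Farid 21, Dev 16. Ivy eliminated.
Round 2: Hiro 14, Farid 21, Dev 16. Hiro eliminated.
Round 3: Farid 21, Dev 30. Dev has a majority (≥26).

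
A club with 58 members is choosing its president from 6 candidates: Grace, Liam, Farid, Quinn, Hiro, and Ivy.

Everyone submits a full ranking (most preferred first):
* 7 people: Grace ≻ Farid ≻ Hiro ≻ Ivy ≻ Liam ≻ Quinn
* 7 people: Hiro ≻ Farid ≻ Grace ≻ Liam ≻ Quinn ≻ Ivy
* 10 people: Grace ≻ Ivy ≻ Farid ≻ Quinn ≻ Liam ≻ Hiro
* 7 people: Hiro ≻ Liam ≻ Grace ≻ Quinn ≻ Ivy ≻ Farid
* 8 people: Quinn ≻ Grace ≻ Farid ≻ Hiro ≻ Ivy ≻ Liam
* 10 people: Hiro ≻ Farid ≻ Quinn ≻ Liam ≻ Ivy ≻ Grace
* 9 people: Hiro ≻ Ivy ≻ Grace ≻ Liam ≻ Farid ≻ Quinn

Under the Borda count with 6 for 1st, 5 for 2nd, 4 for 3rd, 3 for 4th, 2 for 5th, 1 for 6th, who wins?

Hiro

Grace: 7×6 + 7×4 + 10×6 + 7×4 + 8×5 + 10×1 + 9×4 = 244
Liam: 7×2 + 7×3 + 10×2 + 7×5 + 8×1 + 10×3 + 9×3 = 155
Farid: 7×5 + 7×5 + 10×4 + 7×1 + 8×4 + 10×5 + 9×2 = 217
Quinn: 7×1 + 7×2 + 10×3 + 7×3 + 8×6 + 10×4 + 9×1 = 169
Hiro: 7×4 + 7×6 + 10×1 + 7×6 + 8×3 + 10×6 + 9×6 = 260
Ivy: 7×3 + 7×1 + 10×5 + 7×2 + 8×2 + 10×2 + 9×5 = 173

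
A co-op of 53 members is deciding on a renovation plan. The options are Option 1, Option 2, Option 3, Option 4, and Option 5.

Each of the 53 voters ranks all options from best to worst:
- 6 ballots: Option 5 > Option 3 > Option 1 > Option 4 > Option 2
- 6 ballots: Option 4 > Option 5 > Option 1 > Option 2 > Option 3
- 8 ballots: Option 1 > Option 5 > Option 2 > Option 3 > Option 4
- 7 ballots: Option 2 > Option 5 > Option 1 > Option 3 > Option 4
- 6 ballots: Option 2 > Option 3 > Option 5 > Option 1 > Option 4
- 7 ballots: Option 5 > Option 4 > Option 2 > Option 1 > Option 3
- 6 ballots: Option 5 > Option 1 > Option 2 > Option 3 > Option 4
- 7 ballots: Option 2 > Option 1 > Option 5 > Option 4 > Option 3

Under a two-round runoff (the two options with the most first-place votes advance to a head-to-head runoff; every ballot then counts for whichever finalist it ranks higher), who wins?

Option 5

Round 1 first-place votes: Option 1 8, Option 2 20, Option 3 0, Option 4 6, Option 5 19. Option 2 and Option 5 advance.
Runoff: Option 2 is ranked above Option 5 on 20 ballots, Option 5 above Option 2 on 33.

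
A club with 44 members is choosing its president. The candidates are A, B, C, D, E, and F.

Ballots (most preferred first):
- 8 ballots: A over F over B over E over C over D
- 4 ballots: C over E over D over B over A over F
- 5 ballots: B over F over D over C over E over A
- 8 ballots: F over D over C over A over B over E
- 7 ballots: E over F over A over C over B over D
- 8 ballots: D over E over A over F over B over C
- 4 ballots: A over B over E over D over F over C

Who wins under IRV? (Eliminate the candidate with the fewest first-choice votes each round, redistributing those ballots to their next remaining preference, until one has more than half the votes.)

E

Round 1: A 12, B 5, C 4, D 8, E 7, F 8. C eliminated.
Round 2: A 12, B 5, D 8, E 11, F 8. B eliminated.
Round 3: A 12, D 8, E 11, F 13. D eliminated.
Round 4: A 12, E 19, F 13. A eliminated.
Round 5: E 23, F 21. E has a majority (≥23).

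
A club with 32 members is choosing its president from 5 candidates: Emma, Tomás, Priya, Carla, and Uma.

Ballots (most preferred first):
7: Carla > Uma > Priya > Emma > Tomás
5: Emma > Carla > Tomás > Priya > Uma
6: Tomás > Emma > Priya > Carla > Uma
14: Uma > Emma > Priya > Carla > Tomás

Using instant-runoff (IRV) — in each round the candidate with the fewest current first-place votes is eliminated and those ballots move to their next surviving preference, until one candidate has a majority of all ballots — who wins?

Carla

Round 1: Emma 5, Tomás 6, Priya 0, Carla 7, Uma 14. Priya eliminated.
Round 2: Emma 5, Tomás 6, Carla 7, Uma 14. Emma eliminated.
Round 3: Tomás 6, Carla 12, Uma 14. Tomás eliminated.
Round 4: Carla 18, Uma 14. Carla has a majority (≥17).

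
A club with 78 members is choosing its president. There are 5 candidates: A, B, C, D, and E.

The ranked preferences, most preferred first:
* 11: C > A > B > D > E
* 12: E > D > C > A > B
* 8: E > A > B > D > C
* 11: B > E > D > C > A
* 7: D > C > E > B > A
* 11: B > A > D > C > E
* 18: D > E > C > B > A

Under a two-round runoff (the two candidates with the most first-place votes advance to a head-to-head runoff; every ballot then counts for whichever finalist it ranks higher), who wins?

Round 1 first-place votes: A 0, B 22, C 11, D 25, E 20. D and B advance.
Runoff: D is ranked above B on 37 ballots, B above D on 41.

B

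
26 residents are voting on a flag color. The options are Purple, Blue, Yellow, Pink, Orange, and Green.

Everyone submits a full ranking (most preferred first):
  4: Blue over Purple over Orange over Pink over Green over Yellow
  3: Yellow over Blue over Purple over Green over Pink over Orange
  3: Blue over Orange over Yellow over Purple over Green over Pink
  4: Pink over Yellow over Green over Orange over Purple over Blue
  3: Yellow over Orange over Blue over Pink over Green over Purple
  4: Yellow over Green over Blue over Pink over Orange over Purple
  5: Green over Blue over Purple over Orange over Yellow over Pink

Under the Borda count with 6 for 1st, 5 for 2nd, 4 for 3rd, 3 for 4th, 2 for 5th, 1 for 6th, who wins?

Purple: 4×5 + 3×4 + 3×3 + 4×2 + 3×1 + 4×1 + 5×4 = 76
Blue: 4×6 + 3×5 + 3×6 + 4×1 + 3×4 + 4×4 + 5×5 = 114
Yellow: 4×1 + 3×6 + 3×4 + 4×5 + 3×6 + 4×6 + 5×2 = 106
Pink: 4×3 + 3×2 + 3×1 + 4×6 + 3×3 + 4×3 + 5×1 = 71
Orange: 4×4 + 3×1 + 3×5 + 4×3 + 3×5 + 4×2 + 5×3 = 84
Green: 4×2 + 3×3 + 3×2 + 4×4 + 3×2 + 4×5 + 5×6 = 95

Blue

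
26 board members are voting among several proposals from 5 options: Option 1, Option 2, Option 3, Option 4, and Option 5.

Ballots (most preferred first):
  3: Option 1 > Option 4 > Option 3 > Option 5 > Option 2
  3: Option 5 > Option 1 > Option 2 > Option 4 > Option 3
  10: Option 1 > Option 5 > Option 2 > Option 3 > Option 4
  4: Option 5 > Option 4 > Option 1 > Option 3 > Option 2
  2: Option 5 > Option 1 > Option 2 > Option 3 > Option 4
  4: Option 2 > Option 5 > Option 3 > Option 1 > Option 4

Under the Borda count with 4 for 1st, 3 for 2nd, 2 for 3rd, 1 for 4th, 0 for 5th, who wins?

Option 5

Option 1: 3×4 + 3×3 + 10×4 + 4×2 + 2×3 + 4×1 = 79
Option 2: 3×0 + 3×2 + 10×2 + 4×0 + 2×2 + 4×4 = 46
Option 3: 3×2 + 3×0 + 10×1 + 4×1 + 2×1 + 4×2 = 30
Option 4: 3×3 + 3×1 + 10×0 + 4×3 + 2×0 + 4×0 = 24
Option 5: 3×1 + 3×4 + 10×3 + 4×4 + 2×4 + 4×3 = 81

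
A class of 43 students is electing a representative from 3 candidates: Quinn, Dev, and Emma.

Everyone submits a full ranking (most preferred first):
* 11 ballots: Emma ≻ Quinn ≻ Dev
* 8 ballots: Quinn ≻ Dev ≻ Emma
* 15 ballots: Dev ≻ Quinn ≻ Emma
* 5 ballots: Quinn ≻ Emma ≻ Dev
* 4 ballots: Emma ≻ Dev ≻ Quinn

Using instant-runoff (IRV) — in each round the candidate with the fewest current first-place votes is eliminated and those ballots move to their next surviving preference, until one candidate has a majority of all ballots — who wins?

Round 1: Quinn 13, Dev 15, Emma 15. Quinn eliminated.
Round 2: Dev 23, Emma 20. Dev has a majority (≥22).

Dev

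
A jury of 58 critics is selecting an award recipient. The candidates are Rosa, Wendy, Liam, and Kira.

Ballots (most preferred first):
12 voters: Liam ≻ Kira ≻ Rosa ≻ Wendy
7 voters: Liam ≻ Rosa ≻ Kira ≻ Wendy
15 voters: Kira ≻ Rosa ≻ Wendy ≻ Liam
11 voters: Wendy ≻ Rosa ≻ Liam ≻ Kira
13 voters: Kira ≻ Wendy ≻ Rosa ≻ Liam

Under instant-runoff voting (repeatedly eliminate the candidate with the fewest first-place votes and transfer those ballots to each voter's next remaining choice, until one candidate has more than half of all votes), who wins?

Round 1: Rosa 0, Wendy 11, Liam 19, Kira 28. Rosa eliminated.
Round 2: Wendy 11, Liam 19, Kira 28. Wendy eliminated.
Round 3: Liam 30, Kira 28. Liam has a majority (≥30).

Liam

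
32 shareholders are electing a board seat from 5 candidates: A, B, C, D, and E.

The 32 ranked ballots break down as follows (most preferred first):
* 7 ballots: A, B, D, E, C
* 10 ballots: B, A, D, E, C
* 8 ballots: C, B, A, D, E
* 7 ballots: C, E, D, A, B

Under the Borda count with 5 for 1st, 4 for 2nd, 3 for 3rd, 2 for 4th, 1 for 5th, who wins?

B

A: 7×5 + 10×4 + 8×3 + 7×2 = 113
B: 7×4 + 10×5 + 8×4 + 7×1 = 117
C: 7×1 + 10×1 + 8×5 + 7×5 = 92
D: 7×3 + 10×3 + 8×2 + 7×3 = 88
E: 7×2 + 10×2 + 8×1 + 7×4 = 70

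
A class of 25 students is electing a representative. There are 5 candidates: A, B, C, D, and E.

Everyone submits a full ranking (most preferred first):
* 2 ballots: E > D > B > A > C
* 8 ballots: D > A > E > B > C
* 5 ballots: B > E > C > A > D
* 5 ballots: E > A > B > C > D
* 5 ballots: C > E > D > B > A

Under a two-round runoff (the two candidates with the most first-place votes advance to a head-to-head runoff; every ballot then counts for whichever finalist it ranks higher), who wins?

E

Round 1 first-place votes: A 0, B 5, C 5, D 8, E 7. D and E advance.
Runoff: D is ranked above E on 8 ballots, E above D on 17.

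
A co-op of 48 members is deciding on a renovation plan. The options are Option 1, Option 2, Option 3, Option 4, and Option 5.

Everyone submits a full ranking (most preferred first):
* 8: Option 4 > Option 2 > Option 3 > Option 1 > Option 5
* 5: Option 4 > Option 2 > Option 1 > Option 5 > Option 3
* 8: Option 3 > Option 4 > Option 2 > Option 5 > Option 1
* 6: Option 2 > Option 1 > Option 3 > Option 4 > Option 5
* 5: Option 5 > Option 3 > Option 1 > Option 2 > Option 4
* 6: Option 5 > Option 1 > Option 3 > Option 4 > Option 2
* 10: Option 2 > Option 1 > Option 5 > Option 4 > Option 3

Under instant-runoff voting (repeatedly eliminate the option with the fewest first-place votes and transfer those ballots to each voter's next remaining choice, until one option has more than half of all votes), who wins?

Option 4

Round 1: Option 1 0, Option 2 16, Option 3 8, Option 4 13, Option 5 11. Option 1 eliminated.
Round 2: Option 2 16, Option 3 8, Option 4 13, Option 5 11. Option 3 eliminated.
Round 3: Option 2 16, Option 4 21, Option 5 11. Option 5 eliminated.
Round 4: Option 2 21, Option 4 27. Option 4 has a majority (≥25).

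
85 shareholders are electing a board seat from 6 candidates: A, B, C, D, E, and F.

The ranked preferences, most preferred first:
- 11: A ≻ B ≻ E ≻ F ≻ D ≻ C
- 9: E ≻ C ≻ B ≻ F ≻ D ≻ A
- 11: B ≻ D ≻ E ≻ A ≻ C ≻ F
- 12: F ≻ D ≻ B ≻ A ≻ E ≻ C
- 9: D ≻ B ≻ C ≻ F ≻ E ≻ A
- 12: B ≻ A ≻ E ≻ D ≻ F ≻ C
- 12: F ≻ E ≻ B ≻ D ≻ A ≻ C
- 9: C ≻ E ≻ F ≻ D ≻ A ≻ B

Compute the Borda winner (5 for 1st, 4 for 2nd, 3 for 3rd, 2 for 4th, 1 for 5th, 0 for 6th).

A: 11×5 + 9×0 + 11×2 + 12×2 + 9×0 + 12×4 + 12×1 + 9×1 = 170
B: 11×4 + 9×3 + 11×5 + 12×3 + 9×4 + 12×5 + 12×3 + 9×0 = 294
C: 11×0 + 9×4 + 11×1 + 12×0 + 9×3 + 12×0 + 12×0 + 9×5 = 119
D: 11×1 + 9×1 + 11×4 + 12×4 + 9×5 + 12×2 + 12×2 + 9×2 = 223
E: 11×3 + 9×5 + 11×3 + 12×1 + 9×1 + 12×3 + 12×4 + 9×4 = 252
F: 11×2 + 9×2 + 11×0 + 12×5 + 9×2 + 12×1 + 12×5 + 9×3 = 217

B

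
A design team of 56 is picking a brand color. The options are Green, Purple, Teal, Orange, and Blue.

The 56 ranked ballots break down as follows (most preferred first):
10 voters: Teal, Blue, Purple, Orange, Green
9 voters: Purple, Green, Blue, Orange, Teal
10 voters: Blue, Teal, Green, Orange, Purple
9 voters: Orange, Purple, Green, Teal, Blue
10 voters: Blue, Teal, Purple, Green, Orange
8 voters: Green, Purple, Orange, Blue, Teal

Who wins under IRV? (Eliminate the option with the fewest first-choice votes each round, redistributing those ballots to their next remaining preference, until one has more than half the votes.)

Blue

Round 1: Green 8, Purple 9, Teal 10, Orange 9, Blue 20. Green eliminated.
Round 2: Purple 17, Teal 10, Orange 9, Blue 20. Orange eliminated.
Round 3: Purple 26, Teal 10, Blue 20. Teal eliminated.
Round 4: Purple 26, Blue 30. Blue has a majority (≥29).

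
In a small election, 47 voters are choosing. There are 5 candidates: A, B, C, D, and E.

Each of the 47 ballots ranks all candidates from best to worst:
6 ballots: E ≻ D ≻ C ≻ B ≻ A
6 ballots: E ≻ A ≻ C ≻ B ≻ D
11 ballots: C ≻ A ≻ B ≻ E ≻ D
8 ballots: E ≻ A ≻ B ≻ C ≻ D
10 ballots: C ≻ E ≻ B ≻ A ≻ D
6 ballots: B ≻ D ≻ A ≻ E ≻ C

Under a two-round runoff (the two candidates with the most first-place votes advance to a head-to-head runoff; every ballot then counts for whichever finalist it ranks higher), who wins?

E

Round 1 first-place votes: A 0, B 6, C 21, D 0, E 20. C and E advance.
Runoff: C is ranked above E on 21 ballots, E above C on 26.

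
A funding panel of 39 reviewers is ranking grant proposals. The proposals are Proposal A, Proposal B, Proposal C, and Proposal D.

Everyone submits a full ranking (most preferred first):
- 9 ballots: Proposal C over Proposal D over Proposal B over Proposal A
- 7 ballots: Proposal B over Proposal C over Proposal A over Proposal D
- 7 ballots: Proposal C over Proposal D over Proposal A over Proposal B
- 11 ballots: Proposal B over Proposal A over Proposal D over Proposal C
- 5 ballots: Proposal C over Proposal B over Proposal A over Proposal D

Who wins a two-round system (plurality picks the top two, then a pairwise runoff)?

Proposal C

Round 1 first-place votes: Proposal A 0, Proposal B 18, Proposal C 21, Proposal D 0. Proposal C and Proposal B advance.
Runoff: Proposal C is ranked above Proposal B on 21 ballots, Proposal B above Proposal C on 18.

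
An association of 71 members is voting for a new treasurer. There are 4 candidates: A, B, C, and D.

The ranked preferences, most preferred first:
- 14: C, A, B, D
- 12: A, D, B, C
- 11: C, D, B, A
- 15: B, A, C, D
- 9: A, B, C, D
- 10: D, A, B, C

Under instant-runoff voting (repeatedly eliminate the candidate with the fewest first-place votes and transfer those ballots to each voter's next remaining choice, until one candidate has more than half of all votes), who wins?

A

Round 1: A 21, B 15, C 25, D 10. D eliminated.
Round 2: A 31, B 15, C 25. B eliminated.
Round 3: A 46, C 25. A has a majority (≥36).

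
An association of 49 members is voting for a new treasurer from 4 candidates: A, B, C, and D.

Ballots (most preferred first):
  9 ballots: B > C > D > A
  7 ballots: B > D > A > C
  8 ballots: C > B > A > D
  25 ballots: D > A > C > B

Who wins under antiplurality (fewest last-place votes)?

Last-place votes: A 9, B 25, C 7, D 8.

C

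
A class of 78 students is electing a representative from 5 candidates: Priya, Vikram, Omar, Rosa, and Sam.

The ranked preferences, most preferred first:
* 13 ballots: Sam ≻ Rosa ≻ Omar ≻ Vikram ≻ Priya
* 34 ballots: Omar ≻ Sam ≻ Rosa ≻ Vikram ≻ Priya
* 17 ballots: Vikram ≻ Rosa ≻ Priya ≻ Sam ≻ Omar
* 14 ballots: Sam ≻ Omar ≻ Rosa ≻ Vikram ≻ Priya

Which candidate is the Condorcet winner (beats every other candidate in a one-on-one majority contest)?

Sam vs Priya: 61–17
Sam vs Vikram: 61–17
Sam vs Omar: 44–34
Sam vs Rosa: 61–17
Sam beats every other candidate.

Sam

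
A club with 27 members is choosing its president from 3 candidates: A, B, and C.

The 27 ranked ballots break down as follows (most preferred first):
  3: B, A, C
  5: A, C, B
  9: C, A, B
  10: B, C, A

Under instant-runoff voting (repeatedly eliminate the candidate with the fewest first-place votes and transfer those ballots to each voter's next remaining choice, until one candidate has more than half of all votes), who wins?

Round 1: A 5, B 13, C 9. A eliminated.
Round 2: B 13, C 14. C has a majority (≥14).

C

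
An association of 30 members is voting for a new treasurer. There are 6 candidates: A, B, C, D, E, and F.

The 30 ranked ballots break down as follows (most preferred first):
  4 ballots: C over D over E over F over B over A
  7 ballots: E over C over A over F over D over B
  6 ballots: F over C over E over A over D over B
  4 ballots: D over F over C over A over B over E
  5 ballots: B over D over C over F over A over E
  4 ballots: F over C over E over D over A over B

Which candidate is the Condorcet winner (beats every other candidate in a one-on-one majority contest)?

C vs A: 30–0
C vs B: 25–5
C vs D: 21–9
C vs E: 23–7
C vs F: 16–14
C beats every other candidate.

C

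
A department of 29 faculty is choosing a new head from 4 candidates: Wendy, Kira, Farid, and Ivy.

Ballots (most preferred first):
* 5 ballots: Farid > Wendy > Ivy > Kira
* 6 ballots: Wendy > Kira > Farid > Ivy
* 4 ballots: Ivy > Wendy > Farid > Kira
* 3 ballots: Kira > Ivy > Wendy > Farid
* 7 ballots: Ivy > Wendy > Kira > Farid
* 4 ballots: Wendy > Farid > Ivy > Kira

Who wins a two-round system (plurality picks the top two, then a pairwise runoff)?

Wendy

Round 1 first-place votes: Wendy 10, Kira 3, Farid 5, Ivy 11. Ivy and Wendy advance.
Runoff: Ivy is ranked above Wendy on 14 ballots, Wendy above Ivy on 15.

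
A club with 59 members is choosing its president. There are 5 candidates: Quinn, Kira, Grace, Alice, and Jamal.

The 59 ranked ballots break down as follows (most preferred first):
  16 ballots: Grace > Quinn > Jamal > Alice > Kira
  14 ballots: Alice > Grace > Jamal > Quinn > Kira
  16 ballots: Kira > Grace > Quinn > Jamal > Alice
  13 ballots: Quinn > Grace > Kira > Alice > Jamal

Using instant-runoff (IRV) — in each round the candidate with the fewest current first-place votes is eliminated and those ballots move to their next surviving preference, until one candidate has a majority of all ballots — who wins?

Round 1: Quinn 13, Kira 16, Grace 16, Alice 14, Jamal 0. Jamal eliminated.
Round 2: Quinn 13, Kira 16, Grace 16, Alice 14. Quinn eliminated.
Round 3: Kira 16, Grace 29, Alice 14. Alice eliminated.
Round 4: Kira 16, Grace 43. Grace has a majority (≥30).

Grace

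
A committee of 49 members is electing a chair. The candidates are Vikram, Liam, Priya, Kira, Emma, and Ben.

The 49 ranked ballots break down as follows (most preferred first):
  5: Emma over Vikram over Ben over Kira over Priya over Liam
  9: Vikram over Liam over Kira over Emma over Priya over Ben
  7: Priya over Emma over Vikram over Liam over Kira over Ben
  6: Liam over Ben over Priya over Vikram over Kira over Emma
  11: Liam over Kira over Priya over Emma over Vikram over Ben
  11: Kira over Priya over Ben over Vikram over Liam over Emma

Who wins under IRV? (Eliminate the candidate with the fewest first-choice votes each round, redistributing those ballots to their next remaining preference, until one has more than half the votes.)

Round 1: Vikram 9, Liam 17, Priya 7, Kira 11, Emma 5, Ben 0. Ben eliminated.
Round 2: Vikram 9, Liam 17, Priya 7, Kira 11, Emma 5. Emma eliminated.
Round 3: Vikram 14, Liam 17, Priya 7, Kira 11. Priya eliminated.
Round 4: Vikram 21, Liam 17, Kira 11. Kira eliminated.
Round 5: Vikram 32, Liam 17. Vikram has a majority (≥25).

Vikram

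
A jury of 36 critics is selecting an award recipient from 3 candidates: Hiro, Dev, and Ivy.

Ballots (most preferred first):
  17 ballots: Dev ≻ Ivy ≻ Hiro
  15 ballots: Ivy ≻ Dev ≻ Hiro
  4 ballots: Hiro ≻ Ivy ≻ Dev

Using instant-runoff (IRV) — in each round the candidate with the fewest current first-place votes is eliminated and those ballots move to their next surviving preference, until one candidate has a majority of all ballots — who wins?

Round 1: Hiro 4, Dev 17, Ivy 15. Hiro eliminated.
Round 2: Dev 17, Ivy 19. Ivy has a majority (≥19).

Ivy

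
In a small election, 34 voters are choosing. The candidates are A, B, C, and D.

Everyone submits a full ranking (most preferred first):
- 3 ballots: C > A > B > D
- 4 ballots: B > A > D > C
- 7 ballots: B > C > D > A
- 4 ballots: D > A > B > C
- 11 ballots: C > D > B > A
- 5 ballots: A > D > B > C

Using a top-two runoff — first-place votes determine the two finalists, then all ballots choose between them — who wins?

B

Round 1 first-place votes: A 5, B 11, C 14, D 4. C and B advance.
Runoff: C is ranked above B on 14 ballots, B above C on 20.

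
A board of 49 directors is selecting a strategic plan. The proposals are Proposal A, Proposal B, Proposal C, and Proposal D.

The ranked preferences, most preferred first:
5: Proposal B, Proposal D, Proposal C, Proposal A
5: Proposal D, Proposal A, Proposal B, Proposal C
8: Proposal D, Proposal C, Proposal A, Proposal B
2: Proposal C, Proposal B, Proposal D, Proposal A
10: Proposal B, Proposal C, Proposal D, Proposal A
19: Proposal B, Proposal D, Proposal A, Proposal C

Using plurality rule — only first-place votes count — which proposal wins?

Proposal B

First-place votes: Proposal A 0, Proposal B 34, Proposal C 2, Proposal D 13.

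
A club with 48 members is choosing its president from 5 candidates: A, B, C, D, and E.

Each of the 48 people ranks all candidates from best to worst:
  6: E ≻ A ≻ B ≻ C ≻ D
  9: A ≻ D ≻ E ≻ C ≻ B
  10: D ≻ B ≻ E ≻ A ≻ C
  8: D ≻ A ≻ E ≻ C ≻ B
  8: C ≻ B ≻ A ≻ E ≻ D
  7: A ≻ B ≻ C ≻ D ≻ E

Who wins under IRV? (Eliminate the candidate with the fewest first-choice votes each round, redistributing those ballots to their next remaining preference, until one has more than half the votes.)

A

Round 1: A 16, B 0, C 8, D 18, E 6. B eliminated.
Round 2: A 16, C 8, D 18, E 6. E eliminated.
Round 3: A 22, C 8, D 18. C eliminated.
Round 4: A 30, D 18. A has a majority (≥25).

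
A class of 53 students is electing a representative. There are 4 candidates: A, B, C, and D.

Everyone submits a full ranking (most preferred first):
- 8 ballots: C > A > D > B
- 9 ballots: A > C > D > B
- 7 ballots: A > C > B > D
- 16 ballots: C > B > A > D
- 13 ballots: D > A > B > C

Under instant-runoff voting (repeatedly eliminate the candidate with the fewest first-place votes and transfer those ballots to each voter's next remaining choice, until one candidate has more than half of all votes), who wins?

Round 1: A 16, B 0, C 24, D 13. B eliminated.
Round 2: A 16, C 24, D 13. D eliminated.
Round 3: A 29, C 24. A has a majority (≥27).

A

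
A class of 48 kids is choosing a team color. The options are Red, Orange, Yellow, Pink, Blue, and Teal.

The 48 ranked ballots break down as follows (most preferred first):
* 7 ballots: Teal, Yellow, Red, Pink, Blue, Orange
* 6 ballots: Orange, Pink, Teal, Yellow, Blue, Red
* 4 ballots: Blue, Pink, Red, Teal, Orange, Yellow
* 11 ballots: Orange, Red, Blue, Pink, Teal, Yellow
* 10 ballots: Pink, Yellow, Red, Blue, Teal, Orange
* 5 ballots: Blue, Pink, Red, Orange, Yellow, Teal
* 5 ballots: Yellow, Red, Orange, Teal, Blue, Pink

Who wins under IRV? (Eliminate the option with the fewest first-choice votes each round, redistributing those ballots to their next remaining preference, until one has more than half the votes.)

Pink

Round 1: Red 0, Orange 17, Yellow 5, Pink 10, Blue 9, Teal 7. Red eliminated.
Round 2: Orange 17, Yellow 5, Pink 10, Blue 9, Teal 7. Yellow eliminated.
Round 3: Orange 22, Pink 10, Blue 9, Teal 7. Teal eliminated.
Round 4: Orange 22, Pink 17, Blue 9. Blue eliminated.
Round 5: Orange 22, Pink 26. Pink has a majority (≥25).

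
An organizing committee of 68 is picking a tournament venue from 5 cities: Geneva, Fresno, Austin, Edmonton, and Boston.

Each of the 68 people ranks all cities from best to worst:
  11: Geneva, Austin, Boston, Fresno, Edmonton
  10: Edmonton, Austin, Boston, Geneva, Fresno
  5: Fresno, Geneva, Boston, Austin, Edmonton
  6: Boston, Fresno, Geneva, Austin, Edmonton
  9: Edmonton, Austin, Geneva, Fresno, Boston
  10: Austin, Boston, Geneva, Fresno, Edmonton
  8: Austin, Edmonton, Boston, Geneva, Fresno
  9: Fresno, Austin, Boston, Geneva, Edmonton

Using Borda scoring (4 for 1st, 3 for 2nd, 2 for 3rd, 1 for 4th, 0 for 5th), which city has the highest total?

Geneva: 11×4 + 10×1 + 5×3 + 6×2 + 9×2 + 10×2 + 8×1 + 9×1 = 136
Fresno: 11×1 + 10×0 + 5×4 + 6×3 + 9×1 + 10×1 + 8×0 + 9×4 = 104
Austin: 11×3 + 10×3 + 5×1 + 6×1 + 9×3 + 10×4 + 8×4 + 9×3 = 200
Edmonton: 11×0 + 10×4 + 5×0 + 6×0 + 9×4 + 10×0 + 8×3 + 9×0 = 100
Boston: 11×2 + 10×2 + 5×2 + 6×4 + 9×0 + 10×3 + 8×2 + 9×2 = 140

Austin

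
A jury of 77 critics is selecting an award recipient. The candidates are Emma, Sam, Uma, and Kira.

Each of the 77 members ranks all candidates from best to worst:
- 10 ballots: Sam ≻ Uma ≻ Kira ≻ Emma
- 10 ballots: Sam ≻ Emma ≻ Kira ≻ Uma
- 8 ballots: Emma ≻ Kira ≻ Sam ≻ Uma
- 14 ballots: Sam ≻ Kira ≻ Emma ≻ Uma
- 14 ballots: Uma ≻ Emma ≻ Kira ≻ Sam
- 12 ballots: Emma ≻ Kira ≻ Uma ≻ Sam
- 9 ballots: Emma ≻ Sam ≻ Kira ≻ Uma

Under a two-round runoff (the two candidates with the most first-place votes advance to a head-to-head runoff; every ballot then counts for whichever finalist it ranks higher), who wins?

Emma

Round 1 first-place votes: Emma 29, Sam 34, Uma 14, Kira 0. Sam and Emma advance.
Runoff: Sam is ranked above Emma on 34 ballots, Emma above Sam on 43.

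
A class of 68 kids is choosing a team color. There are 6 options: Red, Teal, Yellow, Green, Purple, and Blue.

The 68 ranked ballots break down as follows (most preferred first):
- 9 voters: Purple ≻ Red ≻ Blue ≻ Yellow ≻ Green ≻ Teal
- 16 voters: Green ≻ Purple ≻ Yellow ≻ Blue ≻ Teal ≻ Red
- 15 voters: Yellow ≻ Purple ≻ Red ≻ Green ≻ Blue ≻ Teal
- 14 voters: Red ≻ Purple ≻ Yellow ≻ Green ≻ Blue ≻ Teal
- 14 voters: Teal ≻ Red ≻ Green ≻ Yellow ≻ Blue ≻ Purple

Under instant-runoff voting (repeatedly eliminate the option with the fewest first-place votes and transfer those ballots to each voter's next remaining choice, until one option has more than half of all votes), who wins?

Round 1: Red 14, Teal 14, Yellow 15, Green 16, Purple 9, Blue 0. Blue eliminated.
Round 2: Red 14, Teal 14, Yellow 15, Green 16, Purple 9. Purple eliminated.
Round 3: Red 23, Teal 14, Yellow 15, Green 16. Teal eliminated.
Round 4: Red 37, Yellow 15, Green 16. Red has a majority (≥35).

Red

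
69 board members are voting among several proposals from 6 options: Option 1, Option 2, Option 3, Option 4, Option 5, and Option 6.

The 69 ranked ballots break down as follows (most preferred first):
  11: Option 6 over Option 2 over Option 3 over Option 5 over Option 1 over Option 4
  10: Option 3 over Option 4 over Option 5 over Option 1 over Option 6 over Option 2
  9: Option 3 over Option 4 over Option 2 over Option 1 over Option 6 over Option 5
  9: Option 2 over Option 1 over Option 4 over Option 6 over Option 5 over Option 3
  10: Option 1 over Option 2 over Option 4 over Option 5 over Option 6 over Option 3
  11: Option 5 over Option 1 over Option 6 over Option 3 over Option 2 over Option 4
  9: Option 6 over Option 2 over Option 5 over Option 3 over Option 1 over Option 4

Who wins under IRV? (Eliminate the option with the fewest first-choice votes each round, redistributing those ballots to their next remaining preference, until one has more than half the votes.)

Option 1

Round 1: Option 1 10, Option 2 9, Option 3 19, Option 4 0, Option 5 11, Option 6 20. Option 4 eliminated.
Round 2: Option 1 10, Option 2 9, Option 3 19, Option 5 11, Option 6 20. Option 2 eliminated.
Round 3: Option 1 19, Option 3 19, Option 5 11, Option 6 20. Option 5 eliminated.
Round 4: Option 1 30, Option 3 19, Option 6 20. Option 3 eliminated.
Round 5: Option 1 49, Option 6 20. Option 1 has a majority (≥35).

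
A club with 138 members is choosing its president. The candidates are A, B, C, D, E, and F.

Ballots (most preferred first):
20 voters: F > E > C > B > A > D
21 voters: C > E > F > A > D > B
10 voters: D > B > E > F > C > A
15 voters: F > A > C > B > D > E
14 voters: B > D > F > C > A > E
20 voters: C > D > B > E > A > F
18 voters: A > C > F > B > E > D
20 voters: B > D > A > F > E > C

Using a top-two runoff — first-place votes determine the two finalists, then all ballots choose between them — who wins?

F

Round 1 first-place votes: A 18, B 34, C 41, D 10, E 0, F 35. C and F advance.
Runoff: C is ranked above F on 59 ballots, F above C on 79.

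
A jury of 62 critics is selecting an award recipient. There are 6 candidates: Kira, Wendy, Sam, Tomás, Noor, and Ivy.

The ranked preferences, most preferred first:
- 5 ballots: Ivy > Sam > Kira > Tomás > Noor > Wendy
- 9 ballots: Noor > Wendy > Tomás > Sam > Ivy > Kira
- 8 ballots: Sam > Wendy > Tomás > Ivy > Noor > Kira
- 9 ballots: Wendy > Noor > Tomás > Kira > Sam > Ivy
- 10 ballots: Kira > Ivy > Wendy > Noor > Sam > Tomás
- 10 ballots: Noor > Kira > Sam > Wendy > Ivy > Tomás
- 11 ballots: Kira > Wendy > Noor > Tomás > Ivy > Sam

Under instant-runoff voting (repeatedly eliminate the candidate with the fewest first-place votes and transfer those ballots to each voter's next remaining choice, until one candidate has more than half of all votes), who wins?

Noor

Round 1: Kira 21, Wendy 9, Sam 8, Tomás 0, Noor 19, Ivy 5. Tomás eliminated.
Round 2: Kira 21, Wendy 9, Sam 8, Noor 19, Ivy 5. Ivy eliminated.
Round 3: Kira 21, Wendy 9, Sam 13, Noor 19. Wendy eliminated.
Round 4: Kira 21, Sam 13, Noor 28. Sam eliminated.
Round 5: Kira 26, Noor 36. Noor has a majority (≥32).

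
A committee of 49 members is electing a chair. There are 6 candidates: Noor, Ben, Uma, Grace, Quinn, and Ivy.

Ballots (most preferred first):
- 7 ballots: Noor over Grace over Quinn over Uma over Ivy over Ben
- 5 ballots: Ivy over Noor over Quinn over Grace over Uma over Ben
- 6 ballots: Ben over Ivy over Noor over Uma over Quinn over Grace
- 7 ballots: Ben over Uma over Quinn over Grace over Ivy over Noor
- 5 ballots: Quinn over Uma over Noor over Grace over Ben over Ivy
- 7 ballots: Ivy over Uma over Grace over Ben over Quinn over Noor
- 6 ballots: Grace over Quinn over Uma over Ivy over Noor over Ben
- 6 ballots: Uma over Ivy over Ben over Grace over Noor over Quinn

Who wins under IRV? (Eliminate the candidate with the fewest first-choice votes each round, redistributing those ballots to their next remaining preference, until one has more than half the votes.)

Uma

Round 1: Noor 7, Ben 13, Uma 6, Grace 6, Quinn 5, Ivy 12. Quinn eliminated.
Round 2: Noor 7, Ben 13, Uma 11, Grace 6, Ivy 12. Grace eliminated.
Round 3: Noor 7, Ben 13, Uma 17, Ivy 12. Noor eliminated.
Round 4: Ben 13, Uma 24, Ivy 12. Ivy eliminated.
Round 5: Ben 13, Uma 36. Uma has a majority (≥25).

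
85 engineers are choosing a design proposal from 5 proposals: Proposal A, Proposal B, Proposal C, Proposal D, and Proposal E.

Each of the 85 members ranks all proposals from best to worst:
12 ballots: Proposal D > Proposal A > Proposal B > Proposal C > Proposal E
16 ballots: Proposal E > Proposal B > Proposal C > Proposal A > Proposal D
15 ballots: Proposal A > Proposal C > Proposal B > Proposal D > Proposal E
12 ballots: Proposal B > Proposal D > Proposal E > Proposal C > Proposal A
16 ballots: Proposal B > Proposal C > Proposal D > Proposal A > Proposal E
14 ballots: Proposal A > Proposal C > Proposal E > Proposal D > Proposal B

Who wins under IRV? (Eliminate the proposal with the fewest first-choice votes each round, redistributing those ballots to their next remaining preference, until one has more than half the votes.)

Proposal B

Round 1: Proposal A 29, Proposal B 28, Proposal C 0, Proposal D 12, Proposal E 16. Proposal C eliminated.
Round 2: Proposal A 29, Proposal B 28, Proposal D 12, Proposal E 16. Proposal D eliminated.
Round 3: Proposal A 41, Proposal B 28, Proposal E 16. Proposal E eliminated.
Round 4: Proposal A 41, Proposal B 44. Proposal B has a majority (≥43).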